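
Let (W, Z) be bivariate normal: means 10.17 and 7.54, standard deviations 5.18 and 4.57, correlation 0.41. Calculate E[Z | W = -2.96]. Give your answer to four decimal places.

The regression of Z on W has slope ρ·σ_Z/σ_W and passes through (μ_W, μ_Z).
E[Z | W=-2.96] = 7.54 + (0.41)·(4.57/5.18)·(-2.96 − (10.17)) = 7.54 + (0.36172)·(-13.13) = 2.7906.

2.7906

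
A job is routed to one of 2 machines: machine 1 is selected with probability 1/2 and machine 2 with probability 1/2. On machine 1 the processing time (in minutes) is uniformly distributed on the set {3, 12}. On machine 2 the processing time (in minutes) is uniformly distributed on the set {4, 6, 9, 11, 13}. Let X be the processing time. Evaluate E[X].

161/20

E[X | machine 1] = (3+12)/2 = 15/2.
E[X | machine 2] = (4+6+9+11+13)/5 = 43/5.
E[X] = (1/2)·(15/2) + (1/2)·(43/5) = 161/20.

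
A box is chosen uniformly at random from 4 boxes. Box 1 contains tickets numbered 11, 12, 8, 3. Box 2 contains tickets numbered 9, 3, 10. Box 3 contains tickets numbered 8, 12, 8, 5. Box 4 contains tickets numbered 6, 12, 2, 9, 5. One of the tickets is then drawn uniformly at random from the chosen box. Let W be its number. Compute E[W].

1853/240

E[W | box 1] = (11+12+8+3)/4 = 17/2.
E[W | box 2] = (9+3+10)/3 = 22/3.
E[W | box 3] = (8+12+8+5)/4 = 33/4.
E[W | box 4] = (6+12+2+9+5)/5 = 34/5.
By the law of total expectation,
E[W] = (1/4)·(17/2) + (1/4)·(22/3) + (1/4)·(33/4) + (1/4)·(34/5) = 1853/240.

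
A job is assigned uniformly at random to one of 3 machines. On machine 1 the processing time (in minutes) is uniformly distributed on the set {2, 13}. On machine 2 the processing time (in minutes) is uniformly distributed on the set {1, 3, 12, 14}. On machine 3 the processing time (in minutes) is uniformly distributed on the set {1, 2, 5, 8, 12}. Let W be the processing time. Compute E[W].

E[W | machine 1] = (2+13)/2 = 15/2.
E[W | machine 2] = (1+3+12+14)/4 = 15/2.
E[W | machine 3] = (1+2+5+8+12)/5 = 28/5.
By the law of total expectation,
E[W] = (1/3)·(15/2) + (1/3)·(15/2) + (1/3)·(28/5) = 103/15.

103/15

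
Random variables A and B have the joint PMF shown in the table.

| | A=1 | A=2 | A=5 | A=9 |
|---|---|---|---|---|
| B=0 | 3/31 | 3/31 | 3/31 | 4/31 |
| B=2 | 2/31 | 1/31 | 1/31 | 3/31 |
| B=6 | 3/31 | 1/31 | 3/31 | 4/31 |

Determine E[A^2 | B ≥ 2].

340/9

P(B ≥ 2) = 18/31.
Summing A^2·P(A=x,B=y) over the conditioning event gives 680/31.
E[A^2 | B ≥ 2] = (680/31) / (18/31) = 340/9.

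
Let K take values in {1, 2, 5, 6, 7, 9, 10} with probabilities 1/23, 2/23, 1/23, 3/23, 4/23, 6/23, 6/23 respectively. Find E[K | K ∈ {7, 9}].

41/5

P(K ∈ {7, 9}) = 10/23.
Σ over the event: 7·4/23 + 9·6/23 = 82/23.
E[K | K ∈ {7, 9}] = (82/23) / (10/23) = 41/5.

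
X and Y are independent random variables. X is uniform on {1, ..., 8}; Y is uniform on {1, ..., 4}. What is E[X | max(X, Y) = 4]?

22/7

Outcomes with max(X, Y) = 4: (1,4), (2,4), (3,4), (4,1), (4,2), (4,3), (4,4), each with probability 1/32.
E[X | max(X, Y) = 4] = (1 + 2 + 3 + 4 + 4 + 4 + 4) / 7 = 22/7.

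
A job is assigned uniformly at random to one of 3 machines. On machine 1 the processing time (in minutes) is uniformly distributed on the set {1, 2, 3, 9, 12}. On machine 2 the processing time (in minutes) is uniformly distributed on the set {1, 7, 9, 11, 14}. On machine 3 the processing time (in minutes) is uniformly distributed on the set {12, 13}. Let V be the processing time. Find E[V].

263/30

E[V | machine 1] = (1+2+3+9+12)/5 = 27/5.
E[V | machine 2] = (1+7+9+11+14)/5 = 42/5.
E[V | machine 3] = (12+13)/2 = 25/2.
By the law of total expectation,
E[V] = (1/3)·(27/5) + (1/3)·(42/5) + (1/3)·(25/2) = 263/30.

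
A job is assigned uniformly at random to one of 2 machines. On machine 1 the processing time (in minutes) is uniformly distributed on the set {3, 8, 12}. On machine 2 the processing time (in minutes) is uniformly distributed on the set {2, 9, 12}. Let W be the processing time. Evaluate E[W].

E[W | machine 1] = (3+8+12)/3 = 23/3.
E[W | machine 2] = (2+9+12)/3 = 23/3.
E[W] = (1/2)·(23/3) + (1/2)·(23/3) = 23/3.

23/3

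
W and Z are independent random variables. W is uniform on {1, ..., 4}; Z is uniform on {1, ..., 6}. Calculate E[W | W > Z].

Outcomes with W > Z: (2,1), (3,1), (3,2), (4,1), (4,2), (4,3), each with probability 1/24.
E[W | W > Z] = (2 + 3 + 3 + 4 + 4 + 4) / 6 = 10/3.

10/3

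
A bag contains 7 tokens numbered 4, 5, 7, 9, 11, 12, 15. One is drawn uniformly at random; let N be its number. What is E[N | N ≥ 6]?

P(N ≥ 6) = 5/7.
Σ over the event: 7·1/7 + 9·1/7 + 11·1/7 + 12·1/7 + 15·1/7 = 54/7.
E[N | N ≥ 6] = (54/7) / (5/7) = 54/5.

54/5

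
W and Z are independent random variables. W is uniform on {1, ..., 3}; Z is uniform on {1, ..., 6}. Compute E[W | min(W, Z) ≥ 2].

P(min(W, Z) ≥ 2) = 5/9.
Summing W·P(x,y) over outcomes with min(W, Z) ≥ 2 gives 25/18.
E[W | min(W, Z) ≥ 2] = (25/18) / (5/9) = 5/2.

5/2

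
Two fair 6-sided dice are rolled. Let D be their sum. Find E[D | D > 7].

P(D > 7) = 5/12.
Σ over the event: 8·5/36 + 9·1/9 + 10·1/12 + 11·1/18 + 12·1/36 = 35/9.
E[D | D > 7] = (35/9) / (5/12) = 28/3.

28/3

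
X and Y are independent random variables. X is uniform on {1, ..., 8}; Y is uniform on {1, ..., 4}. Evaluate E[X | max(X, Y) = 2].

5/3

Outcomes with max(X, Y) = 2: (1,2), (2,1), (2,2), each with probability 1/32.
E[X | max(X, Y) = 2] = (1 + 2 + 2) / 3 = 5/3.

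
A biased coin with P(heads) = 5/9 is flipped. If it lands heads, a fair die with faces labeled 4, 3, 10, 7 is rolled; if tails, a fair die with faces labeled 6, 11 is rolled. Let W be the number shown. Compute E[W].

64/9

E[W | heads] = (4+3+10+7)/4 = 6.
E[W | tails] = (6+11)/2 = 17/2.
By the law of total expectation,
E[W] = (5/9)·(6) + (4/9)·(17/2) = 64/9.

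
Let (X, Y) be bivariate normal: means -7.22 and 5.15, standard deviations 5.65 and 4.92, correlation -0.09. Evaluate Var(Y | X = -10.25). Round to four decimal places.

For a bivariate normal, Var(Y | X=x) = σ_Y²(1 − ρ²).
Var(Y | X=-10.25) = (4.92)²·(1 − (-0.09)²) = 24.2064·0.9919 = 24.0103.

24.0103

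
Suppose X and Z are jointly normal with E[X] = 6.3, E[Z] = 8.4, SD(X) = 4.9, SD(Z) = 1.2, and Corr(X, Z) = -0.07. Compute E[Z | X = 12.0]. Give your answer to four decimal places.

8.3023

The regression of Z on X has slope ρ·σ_Z/σ_X and passes through (μ_X, μ_Z).
E[Z | X=12.0] = 8.4 + (-0.07)·(1.2/4.9)·(12.0 − (6.3)) = 8.4 + (-0.017143)·(5.7) = 8.3023.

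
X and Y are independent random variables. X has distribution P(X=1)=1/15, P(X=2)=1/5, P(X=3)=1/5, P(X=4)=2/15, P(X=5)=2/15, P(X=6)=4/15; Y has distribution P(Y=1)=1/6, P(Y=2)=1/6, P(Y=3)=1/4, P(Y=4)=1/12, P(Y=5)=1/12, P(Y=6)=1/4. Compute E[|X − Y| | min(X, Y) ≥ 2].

P(min(X, Y) ≥ 2) = 7/9.
Summing |X−Y|·P(x,y) over outcomes with min(X, Y) ≥ 2 gives 121/90.
E[|X − Y| | min(X, Y) ≥ 2] = (121/90) / (7/9) = 121/70.

121/70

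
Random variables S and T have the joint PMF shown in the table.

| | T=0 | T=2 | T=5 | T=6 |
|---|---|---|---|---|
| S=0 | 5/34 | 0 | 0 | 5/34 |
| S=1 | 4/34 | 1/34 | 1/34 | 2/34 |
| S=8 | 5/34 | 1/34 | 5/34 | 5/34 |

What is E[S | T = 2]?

P(T = 2) = 1/17.
Σ S·P over the event = 1·(1/34) + 8·(1/34) = 9/34.
E[S | T = 2] = (9/34) / (1/17) = 9/2.

9/2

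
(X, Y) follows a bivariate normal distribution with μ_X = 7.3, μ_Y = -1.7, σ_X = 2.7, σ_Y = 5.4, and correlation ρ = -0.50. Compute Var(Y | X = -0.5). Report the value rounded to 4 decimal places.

The conditional variance in a bivariate normal is σ_Y²(1 − ρ²), independent of x.
Var(Y | X=-0.5) = (5.4)²·(1 − (-0.50)²) = 29.16·0.75 = 21.8700.

21.8700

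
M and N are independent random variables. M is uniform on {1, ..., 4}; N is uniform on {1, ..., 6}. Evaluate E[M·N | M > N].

35/6

Outcomes with M > N: (2,1), (3,1), (3,2), (4,1), (4,2), (4,3), each with probability 1/24.
E[M·N | M > N] = (2 + 3 + 6 + 4 + 8 + 12) / 6 = 35/6.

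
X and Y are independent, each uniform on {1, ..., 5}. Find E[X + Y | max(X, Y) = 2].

10/3

Outcomes with max(X, Y) = 2: (1,2), (2,1), (2,2), each with probability 1/25.
E[X + Y | max(X, Y) = 2] = (3 + 3 + 4) / 3 = 10/3.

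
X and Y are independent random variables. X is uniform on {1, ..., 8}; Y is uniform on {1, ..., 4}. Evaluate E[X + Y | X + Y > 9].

Outcomes with X + Y > 9: (6,4), (7,3), (7,4), (8,2), (8,3), (8,4), each with probability 1/32.
E[X + Y | X + Y > 9] = (10 + 10 + 11 + 10 + 11 + 12) / 6 = 32/3.

32/3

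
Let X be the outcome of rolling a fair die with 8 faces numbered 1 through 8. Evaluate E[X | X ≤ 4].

Given X ≤ 4, X is equally likely to be any of {1, 2, 3, 4}.
E[X | X ≤ 4] = (1 + 2 + 3 + 4) / 4 = 5/2.

5/2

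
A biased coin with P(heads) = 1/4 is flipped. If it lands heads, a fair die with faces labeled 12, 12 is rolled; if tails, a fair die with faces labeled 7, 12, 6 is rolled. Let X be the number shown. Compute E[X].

37/4

E[X | heads] = (12+12)/2 = 12.
E[X | tails] = (7+12+6)/3 = 25/3.
By the law of total expectation,
E[X] = (1/4)·(12) + (3/4)·(25/3) = 37/4.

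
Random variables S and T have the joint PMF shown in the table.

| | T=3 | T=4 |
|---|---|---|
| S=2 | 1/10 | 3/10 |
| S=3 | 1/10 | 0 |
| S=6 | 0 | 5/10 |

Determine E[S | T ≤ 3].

P(T ≤ 3) = 1/5.
Σ S·P over the event = 2·(1/10) + 3·(1/10) = 1/2.
E[S | T ≤ 3] = (1/2) / (1/5) = 5/2.

5/2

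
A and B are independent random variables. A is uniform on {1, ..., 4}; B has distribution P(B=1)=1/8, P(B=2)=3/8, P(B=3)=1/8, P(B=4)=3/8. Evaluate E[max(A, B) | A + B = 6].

27/7

P(A + B = 6) = 7/32.
Summing max(A,B)·P(x,y) over outcomes with A + B = 6 gives 27/32.
E[max(A, B) | A + B = 6] = (27/32) / (7/32) = 27/7.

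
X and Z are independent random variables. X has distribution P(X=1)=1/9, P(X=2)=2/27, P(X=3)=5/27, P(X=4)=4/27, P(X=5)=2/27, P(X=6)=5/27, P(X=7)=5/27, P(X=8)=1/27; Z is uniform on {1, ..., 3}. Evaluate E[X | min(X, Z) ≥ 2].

59/12

P(min(X, Z) ≥ 2) = 16/27.
Summing X·P(x,y) over outcomes with min(X, Z) ≥ 2 gives 236/81.
E[X | min(X, Z) ≥ 2] = (236/81) / (16/27) = 59/12.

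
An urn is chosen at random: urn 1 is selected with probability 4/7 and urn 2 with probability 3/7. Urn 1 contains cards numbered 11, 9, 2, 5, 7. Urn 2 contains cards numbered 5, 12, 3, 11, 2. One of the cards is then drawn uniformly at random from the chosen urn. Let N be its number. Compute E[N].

E[N | urn 1] = (11+9+2+5+7)/5 = 34/5.
E[N | urn 2] = (5+12+3+11+2)/5 = 33/5.
E[N] = (4/7)·(34/5) + (3/7)·(33/5) = 47/7.

47/7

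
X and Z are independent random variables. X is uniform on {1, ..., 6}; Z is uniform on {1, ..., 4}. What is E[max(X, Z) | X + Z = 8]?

5

Outcomes with X + Z = 8: (4,4), (5,3), (6,2), each with probability 1/24.
E[max(X, Z) | X + Z = 8] = (4 + 5 + 6) / 3 = 5.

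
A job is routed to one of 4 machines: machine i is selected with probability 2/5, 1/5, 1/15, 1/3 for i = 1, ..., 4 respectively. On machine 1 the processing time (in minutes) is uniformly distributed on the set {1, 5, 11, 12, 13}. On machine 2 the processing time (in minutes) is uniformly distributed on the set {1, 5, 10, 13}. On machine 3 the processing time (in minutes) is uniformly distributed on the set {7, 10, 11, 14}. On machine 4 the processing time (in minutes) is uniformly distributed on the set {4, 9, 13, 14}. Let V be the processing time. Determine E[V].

E[V | machine 1] = (1+5+11+12+13)/5 = 42/5.
E[V | machine 2] = (1+5+10+13)/4 = 29/4.
E[V | machine 3] = (7+10+11+14)/4 = 21/2.
E[V | machine 4] = (4+9+13+14)/4 = 10.
E[V] = (2/5)·(42/5) + (1/5)·(29/4) + (1/15)·(21/2) + (1/3)·(10) = 2653/300.

2653/300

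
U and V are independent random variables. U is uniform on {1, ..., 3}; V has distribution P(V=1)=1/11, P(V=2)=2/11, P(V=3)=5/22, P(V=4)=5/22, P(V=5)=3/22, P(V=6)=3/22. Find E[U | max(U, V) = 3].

P(max(U, V) = 3) = 7/22.
Summing U·P(x,y) over outcomes with max(U, V) = 3 gives 8/11.
E[U | max(U, V) = 3] = (8/11) / (7/22) = 16/7.

16/7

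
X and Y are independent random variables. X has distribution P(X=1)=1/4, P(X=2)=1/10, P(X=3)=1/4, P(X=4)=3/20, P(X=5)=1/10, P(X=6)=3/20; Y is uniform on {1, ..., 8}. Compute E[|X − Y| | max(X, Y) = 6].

P(max(X, Y) = 6) = 7/32.
Summing |X−Y|·P(x,y) over outcomes with max(X, Y) = 6 gives 101/160.
E[|X − Y| | max(X, Y) = 6] = (101/160) / (7/32) = 101/35.

101/35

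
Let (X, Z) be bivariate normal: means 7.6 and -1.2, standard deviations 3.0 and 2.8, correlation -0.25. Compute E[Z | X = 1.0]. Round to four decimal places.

For a bivariate normal, E[Z | X=x] = μ_Z + ρ·(σ_Z/σ_X)·(x − μ_X).
E[Z | X=1.0] = -1.2 + (-0.25)·(2.8/3.0)·(1.0 − (7.6)) = -1.2 + (-0.23333)·(-6.6) = 0.3400.

0.3400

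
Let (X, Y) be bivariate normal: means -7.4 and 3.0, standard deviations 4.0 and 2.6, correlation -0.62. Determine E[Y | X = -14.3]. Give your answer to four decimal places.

E[Y | X=x] = μ_Y + ρ(σ_Y/σ_X)(x − μ_X) for jointly normal variables.
E[Y | X=-14.3] = 3.0 + (-0.62)·(2.6/4.0)·(-14.3 − (-7.4)) = 3.0 + (-0.403)·(-6.9) = 5.7807.

5.7807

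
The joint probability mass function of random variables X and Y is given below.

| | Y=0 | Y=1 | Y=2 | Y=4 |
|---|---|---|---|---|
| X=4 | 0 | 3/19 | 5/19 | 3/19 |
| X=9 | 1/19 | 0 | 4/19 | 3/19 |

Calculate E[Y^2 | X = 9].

8

P(X = 9) = 8/19.
Σ Y^2·P over the event = 0·(1/19) + 4·(4/19) + 16·(3/19) = 64/19.
E[Y^2 | X = 9] = (64/19) / (8/19) = 8.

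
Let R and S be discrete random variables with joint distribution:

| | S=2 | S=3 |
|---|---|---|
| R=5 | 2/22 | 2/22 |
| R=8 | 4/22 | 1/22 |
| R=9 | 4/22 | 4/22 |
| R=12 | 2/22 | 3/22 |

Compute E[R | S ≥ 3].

P(S ≥ 3) = 5/11.
Σ R·P over the event = 5·(2/22) + 8·(1/22) + 9·(4/22) + 12·(3/22) = 45/11.
E[R | S ≥ 3] = (45/11) / (5/11) = 9.

9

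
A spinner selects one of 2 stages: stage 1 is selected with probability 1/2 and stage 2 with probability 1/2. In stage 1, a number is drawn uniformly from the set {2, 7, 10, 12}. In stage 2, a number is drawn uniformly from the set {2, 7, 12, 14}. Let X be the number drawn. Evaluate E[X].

E[X | stage 1] = (2+7+10+12)/4 = 31/4.
E[X | stage 2] = (2+7+12+14)/4 = 35/4.
By the law of total expectation,
E[X] = (1/2)·(31/4) + (1/2)·(35/4) = 33/4.

33/4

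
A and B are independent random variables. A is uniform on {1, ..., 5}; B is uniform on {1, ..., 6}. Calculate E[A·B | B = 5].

P(B = 5) = 1/6.
Summing AB·P(x,y) over outcomes with B = 5 gives 5/2.
E[A·B | B = 5] = (5/2) / (1/6) = 15.

15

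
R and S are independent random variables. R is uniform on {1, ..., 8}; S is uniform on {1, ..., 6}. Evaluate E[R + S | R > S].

P(R > S) = 9/16.
Summing (R+S)·P(x,y) over outcomes with R > S gives 79/16.
E[R + S | R > S] = (79/16) / (9/16) = 79/9.

79/9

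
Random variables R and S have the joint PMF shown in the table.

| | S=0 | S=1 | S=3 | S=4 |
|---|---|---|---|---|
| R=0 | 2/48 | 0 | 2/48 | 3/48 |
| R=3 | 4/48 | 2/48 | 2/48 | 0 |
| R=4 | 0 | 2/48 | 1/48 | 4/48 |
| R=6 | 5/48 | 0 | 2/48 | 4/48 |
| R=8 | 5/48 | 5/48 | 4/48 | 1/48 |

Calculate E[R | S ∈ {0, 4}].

P(S ∈ {0, 4}) = 7/12.
Σ R·P over the event = 0·(2/48) + 0·(3/48) + 3·(4/48) + 4·(4/48) + 6·(5/48) + 6·(4/48) + 8·(5/48) + 8·(1/48) = 65/24.
E[R | S ∈ {0, 4}] = (65/24) / (7/12) = 65/14.

65/14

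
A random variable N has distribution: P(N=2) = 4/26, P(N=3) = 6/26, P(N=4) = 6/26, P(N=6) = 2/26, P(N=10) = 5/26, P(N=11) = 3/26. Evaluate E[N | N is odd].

17/3

P(N is odd) = 9/26.
Σ over the event: 3·3/13 + 11·3/26 = 51/26.
E[N | N is odd] = (51/26) / (9/26) = 17/3.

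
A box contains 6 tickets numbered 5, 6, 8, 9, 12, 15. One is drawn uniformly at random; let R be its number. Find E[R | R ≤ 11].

P(R ≤ 11) = 2/3.
Σ over the event: 5·1/6 + 6·1/6 + 8·1/6 + 9·1/6 = 14/3.
E[R | R ≤ 11] = (14/3) / (2/3) = 7.

7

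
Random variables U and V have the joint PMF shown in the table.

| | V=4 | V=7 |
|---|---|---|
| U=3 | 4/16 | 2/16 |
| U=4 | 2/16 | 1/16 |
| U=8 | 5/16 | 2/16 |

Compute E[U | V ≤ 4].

60/11

P(V ≤ 4) = 11/16.
Σ U·P over the event = 3·(4/16) + 4·(2/16) + 8·(5/16) = 15/4.
E[U | V ≤ 4] = (15/4) / (11/16) = 60/11.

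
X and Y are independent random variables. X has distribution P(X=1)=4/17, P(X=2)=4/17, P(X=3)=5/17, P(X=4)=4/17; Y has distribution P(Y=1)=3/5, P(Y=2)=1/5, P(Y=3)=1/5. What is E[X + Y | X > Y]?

233/52

P(X > Y) = 52/85.
Summing (X+Y)·P(x,y) over outcomes with X > Y gives 233/85.
E[X + Y | X > Y] = (233/85) / (52/85) = 233/52.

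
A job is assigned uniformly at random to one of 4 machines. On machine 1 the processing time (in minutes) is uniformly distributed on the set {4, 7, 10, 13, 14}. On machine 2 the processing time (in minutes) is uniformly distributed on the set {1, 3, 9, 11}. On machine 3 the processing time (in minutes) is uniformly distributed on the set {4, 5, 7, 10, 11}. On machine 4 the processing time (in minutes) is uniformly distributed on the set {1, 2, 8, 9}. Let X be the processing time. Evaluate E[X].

E[X | machine 1] = (4+7+10+13+14)/5 = 48/5.
E[X | machine 2] = (1+3+9+11)/4 = 6.
E[X | machine 3] = (4+5+7+10+11)/5 = 37/5.
E[X | machine 4] = (1+2+8+9)/4 = 5.
E[X] = (1/4)·(48/5) + (1/4)·(6) + (1/4)·(37/5) + (1/4)·(5) = 7.

7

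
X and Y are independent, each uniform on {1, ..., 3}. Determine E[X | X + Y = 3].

Outcomes with X + Y = 3: (1,2), (2,1), each with probability 1/9.
E[X | X + Y = 3] = (1 + 2) / 2 = 3/2.

3/2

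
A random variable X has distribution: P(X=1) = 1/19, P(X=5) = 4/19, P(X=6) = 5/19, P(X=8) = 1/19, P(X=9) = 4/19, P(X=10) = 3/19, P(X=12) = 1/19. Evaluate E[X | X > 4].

P(X > 4) = 18/19.
Σ over the event: 5·4/19 + 6·5/19 + 8·1/19 + 9·4/19 + 10·3/19 + 12·1/19 = 136/19.
E[X | X > 4] = (136/19) / (18/19) = 68/9.

68/9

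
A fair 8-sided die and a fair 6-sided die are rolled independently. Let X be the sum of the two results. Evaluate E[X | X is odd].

8

P(X is odd) = 1/2.
Σ over the event: 3·1/24 + 5·1/12 + 7·1/8 + 9·1/8 + 11·1/12 + 13·1/24 = 4.
E[X | X is odd] = (4) / (1/2) = 8.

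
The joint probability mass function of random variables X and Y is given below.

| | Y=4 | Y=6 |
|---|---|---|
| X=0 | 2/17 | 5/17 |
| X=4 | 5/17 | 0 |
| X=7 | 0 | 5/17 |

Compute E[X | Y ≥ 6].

P(Y ≥ 6) = 10/17.
Σ X·P over the event = 0·(5/17) + 7·(5/17) = 35/17.
E[X | Y ≥ 6] = (35/17) / (10/17) = 7/2.

7/2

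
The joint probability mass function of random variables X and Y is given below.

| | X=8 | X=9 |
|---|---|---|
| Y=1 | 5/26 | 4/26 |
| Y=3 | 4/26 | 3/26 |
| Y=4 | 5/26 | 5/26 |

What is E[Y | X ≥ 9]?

11/4

P(X ≥ 9) = 6/13.
Σ Y·P over the event = 1·(4/26) + 3·(3/26) + 4·(5/26) = 33/26.
E[Y | X ≥ 9] = (33/26) / (6/13) = 11/4.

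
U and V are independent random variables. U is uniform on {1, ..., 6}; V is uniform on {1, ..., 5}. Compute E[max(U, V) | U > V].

14/3

P(U > V) = 1/2.
Summing max(U,V)·P(x,y) over outcomes with U > V gives 7/3.
E[max(U, V) | U > V] = (7/3) / (1/2) = 14/3.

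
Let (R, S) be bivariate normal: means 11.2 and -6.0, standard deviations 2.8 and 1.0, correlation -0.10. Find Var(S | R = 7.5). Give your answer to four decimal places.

The conditional variance in a bivariate normal is σ_S²(1 − ρ²), independent of x.
Var(S | R=7.5) = (1.0)²·(1 − (-0.10)²) = 1·0.99 = 0.9900.

0.9900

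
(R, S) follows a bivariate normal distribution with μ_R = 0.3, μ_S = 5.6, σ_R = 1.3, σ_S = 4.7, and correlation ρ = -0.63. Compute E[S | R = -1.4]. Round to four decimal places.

The regression of S on R has slope ρ·σ_S/σ_R and passes through (μ_R, μ_S).
E[S | R=-1.4] = 5.6 + (-0.63)·(4.7/1.3)·(-1.4 − (0.3)) = 5.6 + (-2.2777)·(-1.7) = 9.4721.

9.4721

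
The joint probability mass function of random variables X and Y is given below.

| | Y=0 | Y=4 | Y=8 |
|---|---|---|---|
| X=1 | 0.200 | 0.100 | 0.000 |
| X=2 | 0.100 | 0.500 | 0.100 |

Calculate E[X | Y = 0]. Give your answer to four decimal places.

P(Y = 0) = 0.300.
Summing X·P(X=x,Y=y) over the conditioning event gives 0.400.
E[X | Y = 0] = (0.400) / (0.300) = 1.3333.

1.3333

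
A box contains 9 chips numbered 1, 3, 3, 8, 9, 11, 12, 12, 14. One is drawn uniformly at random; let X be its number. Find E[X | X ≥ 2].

9

P(X ≥ 2) = 8/9.
Σ over the event: 3·2/9 + 8·1/9 + 9·1/9 + 11·1/9 + 12·2/9 + 14·1/9 = 8.
E[X | X ≥ 2] = (8) / (8/9) = 9.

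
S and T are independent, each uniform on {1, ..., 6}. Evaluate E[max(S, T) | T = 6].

6

P(T = 6) = 1/6.
Summing max(S,T)·P(x,y) over outcomes with T = 6 gives 1.
E[max(S, T) | T = 6] = (1) / (1/6) = 6.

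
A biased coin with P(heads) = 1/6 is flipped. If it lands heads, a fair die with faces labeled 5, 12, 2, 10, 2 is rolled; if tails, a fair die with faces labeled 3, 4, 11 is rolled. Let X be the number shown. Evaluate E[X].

181/30

E[X | heads] = (5+12+2+10+2)/5 = 31/5.
E[X | tails] = (3+4+11)/3 = 6.
E[X] = (1/6)·(31/5) + (5/6)·(6) = 181/30.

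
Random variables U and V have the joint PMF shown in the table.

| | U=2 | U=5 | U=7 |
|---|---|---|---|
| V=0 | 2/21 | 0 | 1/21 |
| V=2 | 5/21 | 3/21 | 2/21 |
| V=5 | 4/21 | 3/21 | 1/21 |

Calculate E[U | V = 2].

39/10

P(V = 2) = 10/21.
Summing U·P(U=x,V=y) over the conditioning event gives 13/7.
E[U | V = 2] = (13/7) / (10/21) = 39/10.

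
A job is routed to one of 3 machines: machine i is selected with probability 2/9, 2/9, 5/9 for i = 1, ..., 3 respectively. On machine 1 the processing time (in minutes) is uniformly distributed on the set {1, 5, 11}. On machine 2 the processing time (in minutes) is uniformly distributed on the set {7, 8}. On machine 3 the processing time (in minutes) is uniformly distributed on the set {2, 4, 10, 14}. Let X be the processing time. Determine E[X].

383/54

E[X | machine 1] = (1+5+11)/3 = 17/3.
E[X | machine 2] = (7+8)/2 = 15/2.
E[X | machine 3] = (2+4+10+14)/4 = 15/2.
By the law of total expectation,
E[X] = (2/9)·(17/3) + (2/9)·(15/2) + (5/9)·(15/2) = 383/54.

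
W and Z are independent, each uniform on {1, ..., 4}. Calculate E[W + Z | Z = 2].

9/2

Outcomes with Z = 2: (1,2), (2,2), (3,2), (4,2), each with probability 1/16.
E[W + Z | Z = 2] = (3 + 4 + 5 + 6) / 4 = 9/2.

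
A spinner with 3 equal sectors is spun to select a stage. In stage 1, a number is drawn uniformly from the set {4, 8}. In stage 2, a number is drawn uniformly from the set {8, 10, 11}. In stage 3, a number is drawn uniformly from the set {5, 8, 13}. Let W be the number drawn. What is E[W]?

73/9

E[W | stage 1] = (4+8)/2 = 6.
E[W | stage 2] = (8+10+11)/3 = 29/3.
E[W | stage 3] = (5+8+13)/3 = 26/3.
E[W] = (1/3)·(6) + (1/3)·(29/3) + (1/3)·(26/3) = 73/9.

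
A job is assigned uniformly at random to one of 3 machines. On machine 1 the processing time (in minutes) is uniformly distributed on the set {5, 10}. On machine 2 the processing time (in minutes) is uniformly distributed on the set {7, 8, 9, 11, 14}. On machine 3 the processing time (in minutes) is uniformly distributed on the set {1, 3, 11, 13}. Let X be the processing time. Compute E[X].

E[X | machine 1] = (5+10)/2 = 15/2.
E[X | machine 2] = (7+8+9+11+14)/5 = 49/5.
E[X | machine 3] = (1+3+11+13)/4 = 7.
E[X] = (1/3)·(15/2) + (1/3)·(49/5) + (1/3)·(7) = 81/10.

81/10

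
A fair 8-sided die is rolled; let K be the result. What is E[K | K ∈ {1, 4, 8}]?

P(K ∈ {1, 4, 8}) = 3/8.
Σ over the event: 1·1/8 + 4·1/8 + 8·1/8 = 13/8.
E[K | K ∈ {1, 4, 8}] = (13/8) / (3/8) = 13/3.

13/3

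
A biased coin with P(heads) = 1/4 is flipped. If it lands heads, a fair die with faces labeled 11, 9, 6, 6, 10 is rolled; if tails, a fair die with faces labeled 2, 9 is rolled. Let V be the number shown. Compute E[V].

E[V | heads] = (11+9+6+6+10)/5 = 42/5.
E[V | tails] = (2+9)/2 = 11/2.
E[V] = (1/4)·(42/5) + (3/4)·(11/2) = 249/40.

249/40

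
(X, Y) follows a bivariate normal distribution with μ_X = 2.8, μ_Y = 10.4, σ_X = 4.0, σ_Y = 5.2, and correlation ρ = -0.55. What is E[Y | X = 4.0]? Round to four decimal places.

9.5420

For a bivariate normal, E[Y | X=x] = μ_Y + ρ·(σ_Y/σ_X)·(x − μ_X).
E[Y | X=4.0] = 10.4 + (-0.55)·(5.2/4.0)·(4.0 − (2.8)) = 10.4 + (-0.715)·(1.2) = 9.5420.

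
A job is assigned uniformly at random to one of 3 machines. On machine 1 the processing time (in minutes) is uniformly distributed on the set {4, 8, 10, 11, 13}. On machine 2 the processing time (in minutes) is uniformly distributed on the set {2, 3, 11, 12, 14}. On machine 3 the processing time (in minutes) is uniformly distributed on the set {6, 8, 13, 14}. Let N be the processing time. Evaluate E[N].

557/60

E[N | machine 1] = (4+8+10+11+13)/5 = 46/5.
E[N | machine 2] = (2+3+11+12+14)/5 = 42/5.
E[N | machine 3] = (6+8+13+14)/4 = 41/4.
E[N] = (1/3)·(46/5) + (1/3)·(42/5) + (1/3)·(41/4) = 557/60.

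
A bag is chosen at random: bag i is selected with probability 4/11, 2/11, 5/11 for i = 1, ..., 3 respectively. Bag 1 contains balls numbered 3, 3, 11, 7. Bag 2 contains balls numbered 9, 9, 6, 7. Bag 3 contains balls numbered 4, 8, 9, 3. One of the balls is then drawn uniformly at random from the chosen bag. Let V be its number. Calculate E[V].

E[V | bag 1] = (3+3+11+7)/4 = 6.
E[V | bag 2] = (9+9+6+7)/4 = 31/4.
E[V | bag 3] = (4+8+9+3)/4 = 6.
By the law of total expectation,
E[V] = (4/11)·(6) + (2/11)·(31/4) + (5/11)·(6) = 139/22.

139/22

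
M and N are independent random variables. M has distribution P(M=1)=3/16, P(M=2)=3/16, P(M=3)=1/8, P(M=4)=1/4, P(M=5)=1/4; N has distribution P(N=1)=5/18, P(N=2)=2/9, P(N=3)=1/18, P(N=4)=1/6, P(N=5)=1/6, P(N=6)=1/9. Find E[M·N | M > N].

924/125

P(M > N) = 125/288.
Summing MN·P(x,y) over outcomes with M > N gives 77/24.
E[M·N | M > N] = (77/24) / (125/288) = 924/125.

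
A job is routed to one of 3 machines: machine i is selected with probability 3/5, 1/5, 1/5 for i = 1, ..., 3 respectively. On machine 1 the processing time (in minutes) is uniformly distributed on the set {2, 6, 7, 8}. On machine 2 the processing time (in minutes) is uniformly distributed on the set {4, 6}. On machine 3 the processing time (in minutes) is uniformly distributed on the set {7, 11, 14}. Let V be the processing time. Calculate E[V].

79/12

E[V | machine 1] = (2+6+7+8)/4 = 23/4.
E[V | machine 2] = (4+6)/2 = 5.
E[V | machine 3] = (7+11+14)/3 = 32/3.
By the law of total expectation,
E[V] = (3/5)·(23/4) + (1/5)·(5) + (1/5)·(32/3) = 79/12.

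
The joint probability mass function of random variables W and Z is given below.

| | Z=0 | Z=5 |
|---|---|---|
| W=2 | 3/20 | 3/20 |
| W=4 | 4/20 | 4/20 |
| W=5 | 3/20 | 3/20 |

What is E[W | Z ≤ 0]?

P(Z ≤ 0) = 1/2.
Σ W·P over the event = 2·(3/20) + 4·(4/20) + 5·(3/20) = 37/20.
E[W | Z ≤ 0] = (37/20) / (1/2) = 37/10.

37/10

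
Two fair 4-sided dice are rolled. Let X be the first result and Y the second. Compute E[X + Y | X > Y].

5

Outcomes with X > Y: (2,1), (3,1), (3,2), (4,1), (4,2), (4,3), each with probability 1/16.
E[X + Y | X > Y] = (3 + 4 + 5 + 5 + 6 + 7) / 6 = 5.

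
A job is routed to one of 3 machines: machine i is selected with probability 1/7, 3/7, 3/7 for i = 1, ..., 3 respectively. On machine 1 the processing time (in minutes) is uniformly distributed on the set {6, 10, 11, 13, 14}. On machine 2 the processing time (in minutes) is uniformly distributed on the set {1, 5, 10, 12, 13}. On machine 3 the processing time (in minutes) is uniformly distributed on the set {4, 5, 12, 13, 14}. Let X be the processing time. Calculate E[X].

321/35

E[X | machine 1] = (6+10+11+13+14)/5 = 54/5.
E[X | machine 2] = (1+5+10+12+13)/5 = 41/5.
E[X | machine 3] = (4+5+12+13+14)/5 = 48/5.
By the law of total expectation,
E[X] = (1/7)·(54/5) + (3/7)·(41/5) + (3/7)·(48/5) = 321/35.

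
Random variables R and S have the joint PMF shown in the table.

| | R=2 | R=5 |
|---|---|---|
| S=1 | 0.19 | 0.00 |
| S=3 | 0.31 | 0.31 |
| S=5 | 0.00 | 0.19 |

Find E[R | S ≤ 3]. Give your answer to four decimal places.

3.1481

P(S ≤ 3) = 0.81.
Σ R·P over the event = 2·(0.19) + 2·(0.31) + 5·(0.31) = 2.55.
E[R | S ≤ 3] = (2.55) / (0.81) = 3.1481.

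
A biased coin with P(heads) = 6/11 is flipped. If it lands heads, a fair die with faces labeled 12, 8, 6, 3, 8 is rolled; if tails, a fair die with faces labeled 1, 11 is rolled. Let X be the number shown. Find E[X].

372/55

E[X | heads] = (12+8+6+3+8)/5 = 37/5.
E[X | tails] = (1+11)/2 = 6.
E[X] = (6/11)·(37/5) + (5/11)·(6) = 372/55.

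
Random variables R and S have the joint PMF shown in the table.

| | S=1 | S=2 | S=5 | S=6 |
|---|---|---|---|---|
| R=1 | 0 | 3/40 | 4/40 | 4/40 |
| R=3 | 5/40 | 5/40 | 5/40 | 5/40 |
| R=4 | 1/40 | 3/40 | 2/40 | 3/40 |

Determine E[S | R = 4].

35/9

P(R = 4) = 9/40.
Σ S·P over the event = 1·(1/40) + 2·(3/40) + 5·(2/40) + 6·(3/40) = 7/8.
E[S | R = 4] = (7/8) / (9/40) = 35/9.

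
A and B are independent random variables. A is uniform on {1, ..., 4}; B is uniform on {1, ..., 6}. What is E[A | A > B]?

Outcomes with A > B: (2,1), (3,1), (3,2), (4,1), (4,2), (4,3), each with probability 1/24.
E[A | A > B] = (2 + 3 + 3 + 4 + 4 + 4) / 6 = 10/3.

10/3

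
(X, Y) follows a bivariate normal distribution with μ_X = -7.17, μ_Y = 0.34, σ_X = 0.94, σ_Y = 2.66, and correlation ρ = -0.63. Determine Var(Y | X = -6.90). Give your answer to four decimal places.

4.2673

The conditional variance in a bivariate normal is σ_Y²(1 − ρ²), independent of x.
Var(Y | X=-6.90) = (2.66)²·(1 − (-0.63)²) = 7.0756·0.6031 = 4.2673.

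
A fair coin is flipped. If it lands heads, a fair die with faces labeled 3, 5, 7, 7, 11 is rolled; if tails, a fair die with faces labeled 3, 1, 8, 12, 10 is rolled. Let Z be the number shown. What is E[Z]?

67/10

E[Z | heads] = (3+5+7+7+11)/5 = 33/5.
E[Z | tails] = (3+1+8+12+10)/5 = 34/5.
By the law of total expectation,
E[Z] = (1/2)·(33/5) + (1/2)·(34/5) = 67/10.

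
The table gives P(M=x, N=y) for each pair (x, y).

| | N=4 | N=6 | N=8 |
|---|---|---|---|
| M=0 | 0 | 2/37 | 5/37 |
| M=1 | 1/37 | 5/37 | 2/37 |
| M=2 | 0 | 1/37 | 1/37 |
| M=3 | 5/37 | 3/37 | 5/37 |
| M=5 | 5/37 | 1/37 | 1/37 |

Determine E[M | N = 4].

P(N = 4) = 11/37.
Σ M·P over the event = 1·(1/37) + 3·(5/37) + 5·(5/37) = 41/37.
E[M | N = 4] = (41/37) / (11/37) = 41/11.

41/11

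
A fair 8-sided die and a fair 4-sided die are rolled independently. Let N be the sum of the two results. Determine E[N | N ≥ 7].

P(N ≥ 7) = 9/16.
Σ over the event: 7·1/8 + 8·1/8 + 9·1/8 + 10·3/32 + 11·1/16 + 12·1/32 = 5.
E[N | N ≥ 7] = (5) / (9/16) = 80/9.

80/9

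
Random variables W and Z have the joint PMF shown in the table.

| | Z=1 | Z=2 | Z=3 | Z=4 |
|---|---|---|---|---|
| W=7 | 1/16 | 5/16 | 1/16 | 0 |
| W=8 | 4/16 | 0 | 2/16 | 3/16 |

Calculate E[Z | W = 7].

2

P(W = 7) = 7/16.
Σ Z·P over the event = 1·(1/16) + 2·(5/16) + 3·(1/16) = 7/8.
E[Z | W = 7] = (7/8) / (7/16) = 2.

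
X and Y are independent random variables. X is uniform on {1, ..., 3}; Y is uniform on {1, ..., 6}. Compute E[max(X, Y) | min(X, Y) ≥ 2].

41/10

P(min(X, Y) ≥ 2) = 5/9.
Summing max(X,Y)·P(x,y) over outcomes with min(X, Y) ≥ 2 gives 41/18.
E[max(X, Y) | min(X, Y) ≥ 2] = (41/18) / (5/9) = 41/10.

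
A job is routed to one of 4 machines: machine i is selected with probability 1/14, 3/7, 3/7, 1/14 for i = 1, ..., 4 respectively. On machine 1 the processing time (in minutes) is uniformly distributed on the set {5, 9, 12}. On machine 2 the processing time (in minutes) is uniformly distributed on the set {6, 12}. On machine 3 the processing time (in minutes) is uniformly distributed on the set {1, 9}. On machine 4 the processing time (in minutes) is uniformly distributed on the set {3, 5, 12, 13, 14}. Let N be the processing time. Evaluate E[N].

E[N | machine 1] = (5+9+12)/3 = 26/3.
E[N | machine 2] = (6+12)/2 = 9.
E[N | machine 3] = (1+9)/2 = 5.
E[N | machine 4] = (3+5+12+13+14)/5 = 47/5.
By the law of total expectation,
E[N] = (1/14)·(26/3) + (3/7)·(9) + (3/7)·(5) + (1/14)·(47/5) = 1531/210.

1531/210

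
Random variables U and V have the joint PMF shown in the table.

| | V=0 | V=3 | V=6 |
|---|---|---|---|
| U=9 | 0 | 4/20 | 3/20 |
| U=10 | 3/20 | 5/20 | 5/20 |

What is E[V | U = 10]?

45/13

P(U = 10) = 13/20.
Σ V·P over the event = 0·(3/20) + 3·(5/20) + 6·(5/20) = 9/4.
E[V | U = 10] = (9/4) / (13/20) = 45/13.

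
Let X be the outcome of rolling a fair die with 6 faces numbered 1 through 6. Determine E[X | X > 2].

9/2

Given X > 2, X is equally likely to be any of {3, 4, 5, 6}.
E[X | X > 2] = (3 + 4 + 5 + 6) / 4 = 9/2.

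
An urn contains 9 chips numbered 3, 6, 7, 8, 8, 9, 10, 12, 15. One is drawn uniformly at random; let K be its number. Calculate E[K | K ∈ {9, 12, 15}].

12

P(K ∈ {9, 12, 15}) = 1/3.
Σ over the event: 9·1/9 + 12·1/9 + 15·1/9 = 4.
E[K | K ∈ {9, 12, 15}] = (4) / (1/3) = 12.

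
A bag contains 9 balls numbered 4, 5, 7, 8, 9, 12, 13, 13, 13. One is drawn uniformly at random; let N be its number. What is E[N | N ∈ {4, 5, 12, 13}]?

10

P(N ∈ {4, 5, 12, 13}) = 2/3.
Σ over the event: 4·1/9 + 5·1/9 + 12·1/9 + 13·1/3 = 20/3.
E[N | N ∈ {4, 5, 12, 13}] = (20/3) / (2/3) = 10.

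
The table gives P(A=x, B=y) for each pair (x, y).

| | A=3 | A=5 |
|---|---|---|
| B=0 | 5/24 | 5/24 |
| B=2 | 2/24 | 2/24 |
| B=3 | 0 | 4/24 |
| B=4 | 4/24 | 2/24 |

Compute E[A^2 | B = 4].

43/3

P(B = 4) = 1/4.
Σ A^2·P over the event = 9·(4/24) + 25·(2/24) = 43/12.
E[A^2 | B = 4] = (43/12) / (1/4) = 43/3.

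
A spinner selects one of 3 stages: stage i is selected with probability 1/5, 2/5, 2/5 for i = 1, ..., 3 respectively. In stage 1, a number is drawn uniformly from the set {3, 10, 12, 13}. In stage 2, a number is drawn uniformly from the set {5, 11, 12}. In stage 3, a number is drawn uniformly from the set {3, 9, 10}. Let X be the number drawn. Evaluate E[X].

257/30

E[X | stage 1] = (3+10+12+13)/4 = 19/2.
E[X | stage 2] = (5+11+12)/3 = 28/3.
E[X | stage 3] = (3+9+10)/3 = 22/3.
E[X] = (1/5)·(19/2) + (2/5)·(28/3) + (2/5)·(22/3) = 257/30.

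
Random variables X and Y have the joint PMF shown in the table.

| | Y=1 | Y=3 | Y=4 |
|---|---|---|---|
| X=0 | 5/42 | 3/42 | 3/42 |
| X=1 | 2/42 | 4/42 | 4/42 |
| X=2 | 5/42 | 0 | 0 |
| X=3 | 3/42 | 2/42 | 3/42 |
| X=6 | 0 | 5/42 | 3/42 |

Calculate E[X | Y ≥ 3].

71/27

P(Y ≥ 3) = 9/14.
Summing X·P(X=x,Y=y) over the conditioning event gives 71/42.
E[X | Y ≥ 3] = (71/42) / (9/14) = 71/27.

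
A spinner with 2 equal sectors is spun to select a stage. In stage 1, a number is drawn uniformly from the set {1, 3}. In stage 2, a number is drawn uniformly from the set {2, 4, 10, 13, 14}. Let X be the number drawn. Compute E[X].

E[X | stage 1] = (1+3)/2 = 2.
E[X | stage 2] = (2+4+10+13+14)/5 = 43/5.
By the law of total expectation,
E[X] = (1/2)·(2) + (1/2)·(43/5) = 53/10.

53/10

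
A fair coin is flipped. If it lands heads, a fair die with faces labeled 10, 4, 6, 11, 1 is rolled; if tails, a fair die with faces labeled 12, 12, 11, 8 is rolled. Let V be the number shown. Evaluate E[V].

E[V | heads] = (10+4+6+11+1)/5 = 32/5.
E[V | tails] = (12+12+11+8)/4 = 43/4.
E[V] = (1/2)·(32/5) + (1/2)·(43/4) = 343/40.

343/40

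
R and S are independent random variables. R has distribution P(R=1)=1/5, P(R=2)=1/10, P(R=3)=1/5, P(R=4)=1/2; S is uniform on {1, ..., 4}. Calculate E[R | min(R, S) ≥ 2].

P(min(R, S) ≥ 2) = 3/5.
Summing R·P(x,y) over outcomes with min(R, S) ≥ 2 gives 21/10.
E[R | min(R, S) ≥ 2] = (21/10) / (3/5) = 7/2.

7/2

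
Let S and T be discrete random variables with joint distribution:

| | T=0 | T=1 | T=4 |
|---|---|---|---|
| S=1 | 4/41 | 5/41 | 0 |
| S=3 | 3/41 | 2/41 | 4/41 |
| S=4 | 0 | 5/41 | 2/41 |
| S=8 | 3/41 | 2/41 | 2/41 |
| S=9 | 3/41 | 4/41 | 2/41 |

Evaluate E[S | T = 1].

P(T = 1) = 18/41.
Σ S·P over the event = 1·(5/41) + 3·(2/41) + 4·(5/41) + 8·(2/41) + 9·(4/41) = 83/41.
E[S | T = 1] = (83/41) / (18/41) = 83/18.

83/18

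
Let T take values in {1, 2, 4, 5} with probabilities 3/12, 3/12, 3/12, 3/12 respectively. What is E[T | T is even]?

P(T is even) = 1/2.
Σ over the event: 2·1/4 + 4·1/4 = 3/2.
E[T | T is even] = (3/2) / (1/2) = 3.

3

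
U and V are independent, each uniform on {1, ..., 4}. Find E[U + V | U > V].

5

Outcomes with U > V: (2,1), (3,1), (3,2), (4,1), (4,2), (4,3), each with probability 1/16.
E[U + V | U > V] = (3 + 4 + 5 + 5 + 6 + 7) / 6 = 5.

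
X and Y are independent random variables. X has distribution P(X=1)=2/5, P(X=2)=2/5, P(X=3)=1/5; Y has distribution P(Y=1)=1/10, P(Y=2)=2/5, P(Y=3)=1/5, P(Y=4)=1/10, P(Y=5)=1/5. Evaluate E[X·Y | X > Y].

P(X > Y) = 7/50.
Summing XY·P(x,y) over outcomes with X > Y gives 31/50.
E[X·Y | X > Y] = (31/50) / (7/50) = 31/7.

31/7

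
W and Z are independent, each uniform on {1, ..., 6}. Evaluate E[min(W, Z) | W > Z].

P(W > Z) = 5/12.
Summing min(W,Z)·P(x,y) over outcomes with W > Z gives 35/36.
E[min(W, Z) | W > Z] = (35/36) / (5/12) = 7/3.

7/3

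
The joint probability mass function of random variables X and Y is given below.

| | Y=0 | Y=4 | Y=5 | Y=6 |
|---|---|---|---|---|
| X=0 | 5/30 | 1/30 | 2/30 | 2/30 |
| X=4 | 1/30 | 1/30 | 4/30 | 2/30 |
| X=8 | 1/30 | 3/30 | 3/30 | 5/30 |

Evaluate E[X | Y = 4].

28/5

P(Y = 4) = 1/6.
Σ X·P over the event = 0·(1/30) + 4·(1/30) + 8·(3/30) = 14/15.
E[X | Y = 4] = (14/15) / (1/6) = 28/5.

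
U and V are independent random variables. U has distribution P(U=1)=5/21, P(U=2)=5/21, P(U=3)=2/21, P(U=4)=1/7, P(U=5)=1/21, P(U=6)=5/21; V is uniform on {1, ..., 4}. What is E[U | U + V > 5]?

P(U + V > 5) = 1/2.
Summing U·P(x,y) over outcomes with U + V > 5 gives 33/14.
E[U | U + V > 5] = (33/14) / (1/2) = 33/7.

33/7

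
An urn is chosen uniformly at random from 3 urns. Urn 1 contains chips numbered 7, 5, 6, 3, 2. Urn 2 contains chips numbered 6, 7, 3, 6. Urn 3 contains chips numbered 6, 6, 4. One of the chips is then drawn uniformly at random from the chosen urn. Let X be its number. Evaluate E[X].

E[X | urn 1] = (7+5+6+3+2)/5 = 23/5.
E[X | urn 2] = (6+7+3+6)/4 = 11/2.
E[X | urn 3] = (6+6+4)/3 = 16/3.
By the law of total expectation,
E[X] = (1/3)·(23/5) + (1/3)·(11/2) + (1/3)·(16/3) = 463/90.

463/90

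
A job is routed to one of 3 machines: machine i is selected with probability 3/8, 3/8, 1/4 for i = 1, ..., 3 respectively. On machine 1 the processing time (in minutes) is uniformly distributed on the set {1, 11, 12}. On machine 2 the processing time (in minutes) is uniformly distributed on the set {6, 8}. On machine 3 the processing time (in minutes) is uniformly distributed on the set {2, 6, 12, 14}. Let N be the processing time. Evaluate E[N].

E[N | machine 1] = (1+11+12)/3 = 8.
E[N | machine 2] = (6+8)/2 = 7.
E[N | machine 3] = (2+6+12+14)/4 = 17/2.
By the law of total expectation,
E[N] = (3/8)·(8) + (3/8)·(7) + (1/4)·(17/2) = 31/4.

31/4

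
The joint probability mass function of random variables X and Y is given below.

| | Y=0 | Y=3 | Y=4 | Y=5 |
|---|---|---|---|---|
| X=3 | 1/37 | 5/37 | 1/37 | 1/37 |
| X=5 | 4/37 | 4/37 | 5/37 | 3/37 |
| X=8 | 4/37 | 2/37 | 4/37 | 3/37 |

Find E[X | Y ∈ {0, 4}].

P(Y ∈ {0, 4}) = 19/37.
Σ X·P over the event = 3·(1/37) + 3·(1/37) + 5·(4/37) + 5·(5/37) + 8·(4/37) + 8·(4/37) = 115/37.
E[X | Y ∈ {0, 4}] = (115/37) / (19/37) = 115/19.

115/19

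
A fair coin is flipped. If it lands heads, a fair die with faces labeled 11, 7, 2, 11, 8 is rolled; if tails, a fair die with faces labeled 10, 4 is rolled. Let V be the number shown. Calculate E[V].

37/5

E[V | heads] = (11+7+2+11+8)/5 = 39/5.
E[V | tails] = (10+4)/2 = 7.
By the law of total expectation,
E[V] = (1/2)·(39/5) + (1/2)·(7) = 37/5.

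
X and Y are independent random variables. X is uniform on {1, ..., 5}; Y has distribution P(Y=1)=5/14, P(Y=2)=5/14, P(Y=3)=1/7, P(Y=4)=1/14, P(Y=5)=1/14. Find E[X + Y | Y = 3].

P(Y = 3) = 1/7.
Summing (X+Y)·P(x,y) over outcomes with Y = 3 gives 6/7.
E[X + Y | Y = 3] = (6/7) / (1/7) = 6.

6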